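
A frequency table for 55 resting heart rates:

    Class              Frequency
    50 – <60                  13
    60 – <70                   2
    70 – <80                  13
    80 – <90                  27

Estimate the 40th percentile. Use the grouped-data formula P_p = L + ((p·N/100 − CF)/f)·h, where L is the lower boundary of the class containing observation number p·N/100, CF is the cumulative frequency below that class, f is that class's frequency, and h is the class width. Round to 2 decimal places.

N = 55; target position k = 40/100 · 55 = 22.
Cumulative frequencies: 13, 15, 28, 55.
Observation 22 falls in the class 70 – <80.
L = 70, CF = 15, f = 13, h = 10.
P40 = 70 + ((22 − 15)/13)·10 = 70 + 5.38462 = 75.3846.

75.38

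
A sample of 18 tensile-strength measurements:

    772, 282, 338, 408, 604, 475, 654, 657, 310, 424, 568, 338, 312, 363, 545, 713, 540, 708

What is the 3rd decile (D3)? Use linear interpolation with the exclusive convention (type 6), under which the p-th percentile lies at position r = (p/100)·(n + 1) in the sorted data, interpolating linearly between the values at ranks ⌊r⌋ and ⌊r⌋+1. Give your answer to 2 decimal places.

355.50

Sorted: 282, 310, 312, 338, 338, 363, 408, 424, 475, 540, 545, 568, 604, 654, 657, 708, 713, 772.
n = 18.
r = (30/100)·(18 + 1) = 5.7.
Rank 5 is 338 and rank 6 is 363.
Interpolate: 338 + 0.7·(363 − 338) = 338 + 0.7·25 = 355.5.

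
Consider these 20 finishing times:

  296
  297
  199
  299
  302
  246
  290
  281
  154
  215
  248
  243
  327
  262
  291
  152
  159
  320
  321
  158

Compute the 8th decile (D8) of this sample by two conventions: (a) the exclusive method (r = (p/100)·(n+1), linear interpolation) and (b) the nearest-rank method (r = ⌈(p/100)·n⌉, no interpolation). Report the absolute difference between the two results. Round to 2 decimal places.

Sorted: 152, 154, 158, 159, 199, 215, 243, 246, 248, 262, 281, 290, 291, 296, 297, 299, 302, 320, 321, 327.
n = 20.
(a) r = 16.8; between ranks 16 (299) and 17 (302): 301.4.
(b) the nearest-rank method: rank 16 → 299.
|301.4 − 299| = 2.4.

2.40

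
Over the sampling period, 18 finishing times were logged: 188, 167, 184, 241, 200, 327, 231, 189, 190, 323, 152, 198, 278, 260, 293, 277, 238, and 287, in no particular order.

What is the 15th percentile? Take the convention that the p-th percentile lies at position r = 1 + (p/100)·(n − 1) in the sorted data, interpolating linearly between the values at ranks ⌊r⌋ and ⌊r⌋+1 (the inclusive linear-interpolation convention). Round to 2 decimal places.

Sorted: 152, 167, 184, 188, 189, 190, 198, 200, 231, 238, 241, 260, 277, 278, 287, 293, 323, 327.
n = 18.
r = 1 + (15/100)·(18 − 1) = 1 + 2.55 = 3.55.
Rank 3 is 184 and rank 4 is 188.
Interpolate: 184 + 0.55·(188 − 184) = 184 + 0.55·4 = 186.2.

186.20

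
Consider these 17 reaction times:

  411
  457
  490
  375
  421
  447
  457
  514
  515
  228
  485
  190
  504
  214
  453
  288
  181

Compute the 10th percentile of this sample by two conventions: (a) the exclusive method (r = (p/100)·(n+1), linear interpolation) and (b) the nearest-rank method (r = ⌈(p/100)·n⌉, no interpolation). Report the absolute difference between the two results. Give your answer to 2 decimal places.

Sorted: 181, 190, 214, 228, 288, 375, 411, 421, 447, 453, 457, 457, 485, 490, 504, 514, 515.
n = 17.
(a) r = 1.8; between ranks 1 (181) and 2 (190): 188.2.
(b) the nearest-rank method: rank 2 → 190.
|188.2 − 190| = 1.8.

1.80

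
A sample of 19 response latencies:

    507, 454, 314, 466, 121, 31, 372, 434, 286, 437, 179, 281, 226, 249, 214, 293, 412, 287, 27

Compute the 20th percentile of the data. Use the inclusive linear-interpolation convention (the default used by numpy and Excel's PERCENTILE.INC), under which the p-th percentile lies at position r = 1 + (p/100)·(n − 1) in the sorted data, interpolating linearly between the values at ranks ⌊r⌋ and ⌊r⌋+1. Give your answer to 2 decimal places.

200.00

Sorted: 27, 31, 121, 179, 214, 226, 249, 281, 286, 287, 293, 314, 372, 412, 434, 437, 454, 466, 507.
n = 19.
r = 1 + (20/100)·(19 − 1) = 1 + 3.6 = 4.6.
Rank 4 is 179 and rank 5 is 214.
Interpolate: 179 + 0.6·(214 − 179) = 179 + 0.6·35 = 200.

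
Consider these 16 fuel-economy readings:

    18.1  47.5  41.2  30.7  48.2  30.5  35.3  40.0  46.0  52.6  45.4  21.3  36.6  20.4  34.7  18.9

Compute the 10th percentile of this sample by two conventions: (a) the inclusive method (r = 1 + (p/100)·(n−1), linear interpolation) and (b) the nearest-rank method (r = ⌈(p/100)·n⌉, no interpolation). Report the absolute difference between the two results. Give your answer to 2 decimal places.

Sorted: 18.1, 18.9, 20.4, 21.3, 30.5, 30.7, 34.7, 35.3, 36.6, 40.0, 41.2, 45.4, 46.0, 47.5, 48.2, 52.6.
n = 16.
(a) r = 2.5; between ranks 2 (18.9) and 3 (20.4): 19.65.
(b) the nearest-rank method: rank 2 → 18.9.
|19.65 − 18.9| = 0.75.

0.75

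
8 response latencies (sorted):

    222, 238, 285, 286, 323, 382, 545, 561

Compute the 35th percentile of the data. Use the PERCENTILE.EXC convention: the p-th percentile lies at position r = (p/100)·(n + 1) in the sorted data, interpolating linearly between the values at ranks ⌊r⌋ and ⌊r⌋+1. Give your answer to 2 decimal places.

285.15

n = 8.
r = (35/100)·(8 + 1) = 3.15.
Rank 3 is 285 and rank 4 is 286.
Interpolate: 285 + 0.15·(286 − 285) = 285 + 0.15·1 = 285.15.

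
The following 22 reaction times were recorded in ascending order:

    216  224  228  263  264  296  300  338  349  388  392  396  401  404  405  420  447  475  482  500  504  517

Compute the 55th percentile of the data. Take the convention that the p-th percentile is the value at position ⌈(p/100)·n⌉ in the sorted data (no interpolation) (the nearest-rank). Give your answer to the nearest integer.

n = 22.
Position = ⌈55/100 · 22⌉ = ⌈12.1⌉ = 13.
The value at rank 13 is 401.

401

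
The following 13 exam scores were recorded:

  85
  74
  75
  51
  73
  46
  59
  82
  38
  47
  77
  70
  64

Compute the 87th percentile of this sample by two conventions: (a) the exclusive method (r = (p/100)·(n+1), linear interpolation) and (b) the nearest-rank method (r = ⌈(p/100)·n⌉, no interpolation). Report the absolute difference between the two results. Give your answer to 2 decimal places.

Sorted: 38, 46, 47, 51, 59, 64, 70, 73, 74, 75, 77, 82, 85.
n = 13.
(a) r = 12.18; between ranks 12 (82) and 13 (85): 82.54.
(b) the nearest-rank method: rank 12 → 82.
|82.54 − 82| = 0.54.

0.54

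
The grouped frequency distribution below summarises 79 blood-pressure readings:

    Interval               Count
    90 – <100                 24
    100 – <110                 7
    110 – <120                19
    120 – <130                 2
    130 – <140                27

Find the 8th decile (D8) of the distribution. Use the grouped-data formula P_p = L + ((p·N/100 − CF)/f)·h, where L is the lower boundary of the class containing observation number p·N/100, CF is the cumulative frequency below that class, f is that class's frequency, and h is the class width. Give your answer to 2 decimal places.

N = 79; target position k = 80/100 · 79 = 63.2.
Cumulative frequencies: 24, 31, 50, 52, 79.
Observation 63.2 falls in the class 130 – <140.
L = 130, CF = 52, f = 27, h = 10.
P80 = 130 + ((63.2 − 52)/27)·10 = 130 + 4.14815 = 134.148.

134.15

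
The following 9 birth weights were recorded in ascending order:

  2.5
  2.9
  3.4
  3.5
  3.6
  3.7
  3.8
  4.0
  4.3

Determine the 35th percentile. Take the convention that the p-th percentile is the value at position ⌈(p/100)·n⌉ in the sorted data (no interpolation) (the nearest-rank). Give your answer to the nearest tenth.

3.5

n = 9.
Position = ⌈35/100 · 9⌉ = ⌈3.15⌉ = 4.
The value at rank 4 is 3.5.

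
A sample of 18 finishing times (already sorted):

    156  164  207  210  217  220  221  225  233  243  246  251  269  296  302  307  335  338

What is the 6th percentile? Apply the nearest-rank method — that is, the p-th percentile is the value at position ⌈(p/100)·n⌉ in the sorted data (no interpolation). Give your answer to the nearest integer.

n = 18.
Position = ⌈6/100 · 18⌉ = ⌈1.08⌉ = 2.
The value at rank 2 is 164.

164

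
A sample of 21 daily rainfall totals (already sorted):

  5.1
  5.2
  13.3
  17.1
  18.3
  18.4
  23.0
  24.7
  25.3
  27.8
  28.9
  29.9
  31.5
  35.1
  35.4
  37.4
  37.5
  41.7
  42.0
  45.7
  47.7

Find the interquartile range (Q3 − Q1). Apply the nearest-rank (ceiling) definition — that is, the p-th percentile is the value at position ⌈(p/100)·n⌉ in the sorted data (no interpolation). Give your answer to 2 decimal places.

n = 21.
P25: rank ⌈25/100·21⌉ = 6 → 18.4.
P75: rank ⌈75/100·21⌉ = 16 → 37.4.
Difference: 37.4 − 18.4 = 19.

19.00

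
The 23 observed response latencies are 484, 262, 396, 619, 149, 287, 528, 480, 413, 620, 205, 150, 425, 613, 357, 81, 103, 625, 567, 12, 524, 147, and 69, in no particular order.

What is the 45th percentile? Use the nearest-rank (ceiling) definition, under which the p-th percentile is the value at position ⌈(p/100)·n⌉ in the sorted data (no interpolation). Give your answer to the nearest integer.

357

Sorted: 12, 69, 81, 103, 147, 149, 150, 205, 262, 287, 357, 396, 413, 425, 480, 484, 524, 528, 567, 613, 619, 620, 625.
n = 23.
Position = ⌈45/100 · 23⌉ = ⌈10.35⌉ = 11.
The value at rank 11 is 357.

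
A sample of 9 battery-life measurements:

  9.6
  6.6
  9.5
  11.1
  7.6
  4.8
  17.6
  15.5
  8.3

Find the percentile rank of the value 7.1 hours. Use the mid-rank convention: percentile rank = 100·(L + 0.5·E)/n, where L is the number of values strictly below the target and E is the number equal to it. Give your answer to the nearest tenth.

Sorted: 4.8, 6.6, 7.6, 8.3, 9.5, 9.6, 11.1, 15.5, 17.6.
Count below 7.1: L = 2; count equal: E = 0; n = 9.
Percentile rank = 100·(2 + 0.5·0)/9 = 100·2/9 = 22.22.

22.2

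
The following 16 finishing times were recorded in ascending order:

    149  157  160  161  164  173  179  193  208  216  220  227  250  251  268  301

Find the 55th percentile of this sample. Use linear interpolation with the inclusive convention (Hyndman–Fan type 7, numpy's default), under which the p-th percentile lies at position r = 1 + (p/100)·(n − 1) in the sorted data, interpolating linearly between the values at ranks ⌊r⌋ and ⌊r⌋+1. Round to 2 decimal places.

210.00

n = 16.
r = 1 + (55/100)·(16 − 1) = 1 + 8.25 = 9.25.
Rank 9 is 208 and rank 10 is 216.
Interpolate: 208 + 0.25·(216 − 208) = 208 + 0.25·8 = 210.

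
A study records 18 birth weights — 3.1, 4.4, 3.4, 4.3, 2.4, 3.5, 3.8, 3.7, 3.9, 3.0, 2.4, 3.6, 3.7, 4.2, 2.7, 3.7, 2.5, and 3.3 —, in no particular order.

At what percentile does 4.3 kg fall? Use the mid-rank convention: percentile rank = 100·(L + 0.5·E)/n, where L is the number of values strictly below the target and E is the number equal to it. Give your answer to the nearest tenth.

Sorted: 2.4, 2.4, 2.5, 2.7, 3.0, 3.1, 3.3, 3.4, 3.5, 3.6, 3.7, 3.7, 3.7, 3.8, 3.9, 4.2, 4.3, 4.4.
Count below 4.3: L = 16; count equal: E = 1; n = 18.
Percentile rank = 100·(16 + 0.5·1)/18 = 100·16.5/18 = 91.67.

91.7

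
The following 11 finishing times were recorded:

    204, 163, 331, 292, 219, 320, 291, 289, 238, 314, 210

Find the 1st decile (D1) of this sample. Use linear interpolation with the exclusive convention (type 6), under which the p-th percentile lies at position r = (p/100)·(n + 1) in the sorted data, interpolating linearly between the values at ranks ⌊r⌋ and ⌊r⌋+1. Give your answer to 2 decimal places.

Sorted: 163, 204, 210, 219, 238, 289, 291, 292, 314, 320, 331.
n = 11.
r = (10/100)·(11 + 1) = 1.2.
Rank 1 is 163 and rank 2 is 204.
Interpolate: 163 + 0.2·(204 − 163) = 163 + 0.2·41 = 171.2.

171.20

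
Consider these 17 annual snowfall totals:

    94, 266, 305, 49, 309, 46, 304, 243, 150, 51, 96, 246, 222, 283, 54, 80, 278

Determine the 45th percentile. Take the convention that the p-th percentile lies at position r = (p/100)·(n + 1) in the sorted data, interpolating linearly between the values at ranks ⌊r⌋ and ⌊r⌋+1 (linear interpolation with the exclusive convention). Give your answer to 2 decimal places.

Sorted: 46, 49, 51, 54, 80, 94, 96, 150, 222, 243, 246, 266, 278, 283, 304, 305, 309.
n = 17.
r = (45/100)·(17 + 1) = 8.1.
Rank 8 is 150 and rank 9 is 222.
Interpolate: 150 + 0.1·(222 − 150) = 150 + 0.1·72 = 157.2.

157.20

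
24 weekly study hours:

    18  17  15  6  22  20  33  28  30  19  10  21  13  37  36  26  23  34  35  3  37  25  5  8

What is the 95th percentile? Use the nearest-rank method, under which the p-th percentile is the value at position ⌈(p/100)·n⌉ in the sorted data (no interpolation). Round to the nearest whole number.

Sorted: 3, 5, 6, 8, 10, 13, 15, 17, 18, 19, 20, 21, 22, 23, 25, 26, 28, 30, 33, 34, 35, 36, 37, 37.
n = 24.
Position = ⌈95/100 · 24⌉ = ⌈22.8⌉ = 23.
The value at rank 23 is 37.

37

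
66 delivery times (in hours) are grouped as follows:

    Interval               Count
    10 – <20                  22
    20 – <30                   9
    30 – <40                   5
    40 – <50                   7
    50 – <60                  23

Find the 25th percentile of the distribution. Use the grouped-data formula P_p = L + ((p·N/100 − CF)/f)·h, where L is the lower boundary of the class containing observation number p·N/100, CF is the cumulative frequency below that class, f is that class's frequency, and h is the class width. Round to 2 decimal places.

17.50

N = 66; target position k = 25/100 · 66 = 16.5.
Cumulative frequencies: 22, 31, 36, 43, 66.
Observation 16.5 falls in the class 10 – <20.
L = 10, CF = 0, f = 22, h = 10.
P25 = 10 + ((16.5 − 0)/22)·10 = 10 + 7.5 = 17.5.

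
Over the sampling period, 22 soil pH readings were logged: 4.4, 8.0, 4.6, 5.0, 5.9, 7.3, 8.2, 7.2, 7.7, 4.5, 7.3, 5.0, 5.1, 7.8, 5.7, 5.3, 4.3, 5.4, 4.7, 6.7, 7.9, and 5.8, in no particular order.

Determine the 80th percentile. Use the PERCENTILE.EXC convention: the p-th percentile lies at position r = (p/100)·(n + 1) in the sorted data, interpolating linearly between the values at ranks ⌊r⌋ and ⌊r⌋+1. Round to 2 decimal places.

Sorted: 4.3, 4.4, 4.5, 4.6, 4.7, 5.0, 5.0, 5.1, 5.3, 5.4, 5.7, 5.8, 5.9, 6.7, 7.2, 7.3, 7.3, 7.7, 7.8, 7.9, 8.0, 8.2.
n = 22.
r = (80/100)·(22 + 1) = 18.4.
Rank 18 is 7.7 and rank 19 is 7.8.
Interpolate: 7.7 + 0.4·(7.8 − 7.7) = 7.7 + 0.4·0.1 = 7.74.

7.74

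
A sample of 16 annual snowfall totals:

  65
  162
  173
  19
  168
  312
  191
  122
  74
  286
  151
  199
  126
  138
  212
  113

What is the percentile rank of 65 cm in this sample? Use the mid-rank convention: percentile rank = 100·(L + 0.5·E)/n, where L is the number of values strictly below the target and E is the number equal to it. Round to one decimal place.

9.4

Sorted: 19, 65, 74, 113, 122, 126, 138, 151, 162, 168, 173, 191, 199, 212, 286, 312.
Count below 65: L = 1; count equal: E = 1; n = 16.
Percentile rank = 100·(1 + 0.5·1)/16 = 100·1.5/16 = 9.375.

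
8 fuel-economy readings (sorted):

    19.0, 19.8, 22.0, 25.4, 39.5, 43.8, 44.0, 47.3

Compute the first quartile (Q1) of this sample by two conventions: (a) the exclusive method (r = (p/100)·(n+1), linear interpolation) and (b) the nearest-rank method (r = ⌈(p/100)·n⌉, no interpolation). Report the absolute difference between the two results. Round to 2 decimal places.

0.55

n = 8.
(a) r = 2.25; between ranks 2 (19.8) and 3 (22.0): 20.35.
(b) the nearest-rank method: rank 2 → 19.8.
|20.35 − 19.8| = 0.55.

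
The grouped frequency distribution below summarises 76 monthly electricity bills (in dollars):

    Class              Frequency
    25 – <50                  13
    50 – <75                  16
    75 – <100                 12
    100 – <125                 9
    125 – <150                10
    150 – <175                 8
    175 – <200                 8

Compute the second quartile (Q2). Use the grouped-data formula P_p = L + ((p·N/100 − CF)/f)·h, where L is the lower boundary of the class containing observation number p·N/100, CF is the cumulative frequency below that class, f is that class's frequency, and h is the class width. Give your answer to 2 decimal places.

93.75

N = 76; target position k = 50/100 · 76 = 38.
Cumulative frequencies: 13, 29, 41, 50, 60, 68, 76.
Observation 38 falls in the class 75 – <100.
L = 75, CF = 29, f = 12, h = 25.
P50 = 75 + ((38 − 29)/12)·25 = 75 + 18.75 = 93.75.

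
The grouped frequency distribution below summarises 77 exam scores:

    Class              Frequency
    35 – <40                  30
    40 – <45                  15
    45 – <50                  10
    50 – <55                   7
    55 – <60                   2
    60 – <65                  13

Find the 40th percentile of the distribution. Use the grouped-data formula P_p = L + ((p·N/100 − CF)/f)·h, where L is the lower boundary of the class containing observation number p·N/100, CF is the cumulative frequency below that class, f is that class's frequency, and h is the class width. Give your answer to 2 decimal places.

40.27

N = 77; target position k = 40/100 · 77 = 30.8.
Cumulative frequencies: 30, 45, 55, 62, 64, 77.
Observation 30.8 falls in the class 40 – <45.
L = 40, CF = 30, f = 15, h = 5.
P40 = 40 + ((30.8 − 30)/15)·5 = 40 + 0.266667 = 40.2667.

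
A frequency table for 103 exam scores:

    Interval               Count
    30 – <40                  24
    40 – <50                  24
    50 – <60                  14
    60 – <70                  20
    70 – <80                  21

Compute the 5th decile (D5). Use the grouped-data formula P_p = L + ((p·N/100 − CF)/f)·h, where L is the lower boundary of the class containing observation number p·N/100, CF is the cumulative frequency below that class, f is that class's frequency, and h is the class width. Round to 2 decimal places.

52.50

N = 103; target position k = 50/100 · 103 = 51.5.
Cumulative frequencies: 24, 48, 62, 82, 103.
Observation 51.5 falls in the class 50 – <60.
L = 50, CF = 48, f = 14, h = 10.
P50 = 50 + ((51.5 − 48)/14)·10 = 50 + 2.5 = 52.5.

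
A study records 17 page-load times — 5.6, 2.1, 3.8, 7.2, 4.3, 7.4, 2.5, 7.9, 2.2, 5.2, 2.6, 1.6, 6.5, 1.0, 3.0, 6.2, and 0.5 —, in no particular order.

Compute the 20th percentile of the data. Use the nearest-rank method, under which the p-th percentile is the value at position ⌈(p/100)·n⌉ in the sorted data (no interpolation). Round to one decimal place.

Sorted: 0.5, 1.0, 1.6, 2.1, 2.2, 2.5, 2.6, 3.0, 3.8, 4.3, 5.2, 5.6, 6.2, 6.5, 7.2, 7.4, 7.9.
n = 17.
Position = ⌈20/100 · 17⌉ = ⌈3.4⌉ = 4.
The value at rank 4 is 2.1.

2.1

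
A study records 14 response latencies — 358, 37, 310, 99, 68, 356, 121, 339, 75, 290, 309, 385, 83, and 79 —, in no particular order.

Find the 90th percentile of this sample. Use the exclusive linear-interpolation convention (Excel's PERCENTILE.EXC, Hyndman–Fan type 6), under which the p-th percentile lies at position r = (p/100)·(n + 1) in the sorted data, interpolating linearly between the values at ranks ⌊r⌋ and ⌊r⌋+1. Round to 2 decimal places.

371.50

Sorted: 37, 68, 75, 79, 83, 99, 121, 290, 309, 310, 339, 356, 358, 385.
n = 14.
r = (90/100)·(14 + 1) = 13.5.
Rank 13 is 358 and rank 14 is 385.
Interpolate: 358 + 0.5·(385 − 358) = 358 + 0.5·27 = 371.5.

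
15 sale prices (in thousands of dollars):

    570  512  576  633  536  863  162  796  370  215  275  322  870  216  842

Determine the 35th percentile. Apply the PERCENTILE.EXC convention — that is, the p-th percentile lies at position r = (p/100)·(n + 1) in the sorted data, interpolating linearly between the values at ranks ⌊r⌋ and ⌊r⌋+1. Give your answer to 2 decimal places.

350.80

Sorted: 162, 215, 216, 275, 322, 370, 512, 536, 570, 576, 633, 796, 842, 863, 870.
n = 15.
r = (35/100)·(15 + 1) = 5.6.
Rank 5 is 322 and rank 6 is 370.
Interpolate: 322 + 0.6·(370 − 322) = 322 + 0.6·48 = 350.8.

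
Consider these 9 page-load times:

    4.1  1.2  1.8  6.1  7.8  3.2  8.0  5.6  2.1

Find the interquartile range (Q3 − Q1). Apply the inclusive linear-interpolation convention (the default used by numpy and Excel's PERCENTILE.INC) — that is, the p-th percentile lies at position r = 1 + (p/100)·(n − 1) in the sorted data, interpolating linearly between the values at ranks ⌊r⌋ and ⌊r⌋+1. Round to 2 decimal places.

Sorted: 1.2, 1.8, 2.1, 3.2, 4.1, 5.6, 6.1, 7.8, 8.0.
n = 9.
P25: r = 3 (integer) → 2.1.
P75: r = 7 (integer) → 6.1.
Difference: 6.1 − 2.1 = 4.

4.00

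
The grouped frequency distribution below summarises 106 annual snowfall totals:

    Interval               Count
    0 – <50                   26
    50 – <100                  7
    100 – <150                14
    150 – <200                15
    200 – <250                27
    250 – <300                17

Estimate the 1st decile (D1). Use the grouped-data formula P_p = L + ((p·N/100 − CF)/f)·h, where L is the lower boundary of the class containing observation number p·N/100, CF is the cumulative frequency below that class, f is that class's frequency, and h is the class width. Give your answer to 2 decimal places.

N = 106; target position k = 10/100 · 106 = 10.6.
Cumulative frequencies: 26, 33, 47, 62, 89, 106.
Observation 10.6 falls in the class 0 – <50.
L = 0, CF = 0, f = 26, h = 50.
P10 = 0 + ((10.6 − 0)/26)·50 = 0 + 20.3846 = 20.3846.

20.38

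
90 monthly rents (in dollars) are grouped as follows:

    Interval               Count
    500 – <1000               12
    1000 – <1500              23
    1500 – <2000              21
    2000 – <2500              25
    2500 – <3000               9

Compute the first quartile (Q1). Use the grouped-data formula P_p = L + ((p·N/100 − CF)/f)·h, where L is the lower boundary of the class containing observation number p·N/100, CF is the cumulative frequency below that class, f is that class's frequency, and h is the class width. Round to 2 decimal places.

N = 90; target position k = 25/100 · 90 = 22.5.
Cumulative frequencies: 12, 35, 56, 81, 90.
Observation 22.5 falls in the class 1000 – <1500.
L = 1000, CF = 12, f = 23, h = 500.
P25 = 1000 + ((22.5 − 12)/23)·500 = 1000 + 228.261 = 1228.26.

1228.26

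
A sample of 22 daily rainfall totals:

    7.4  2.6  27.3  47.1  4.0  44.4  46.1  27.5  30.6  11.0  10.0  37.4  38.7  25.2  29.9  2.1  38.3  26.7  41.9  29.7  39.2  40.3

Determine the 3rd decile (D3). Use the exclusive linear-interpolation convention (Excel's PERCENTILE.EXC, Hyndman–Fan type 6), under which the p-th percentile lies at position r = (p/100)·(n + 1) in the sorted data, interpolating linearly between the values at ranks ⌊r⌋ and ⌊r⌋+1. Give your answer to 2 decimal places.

23.78

Sorted: 2.1, 2.6, 4.0, 7.4, 10.0, 11.0, 25.2, 26.7, 27.3, 27.5, 29.7, 29.9, 30.6, 37.4, 38.3, 38.7, 39.2, 40.3, 41.9, 44.4, 46.1, 47.1.
n = 22.
r = (30/100)·(22 + 1) = 6.9.
Rank 6 is 11.0 and rank 7 is 25.2.
Interpolate: 11.0 + 0.9·(25.2 − 11.0) = 11.0 + 0.9·14.2 = 23.78.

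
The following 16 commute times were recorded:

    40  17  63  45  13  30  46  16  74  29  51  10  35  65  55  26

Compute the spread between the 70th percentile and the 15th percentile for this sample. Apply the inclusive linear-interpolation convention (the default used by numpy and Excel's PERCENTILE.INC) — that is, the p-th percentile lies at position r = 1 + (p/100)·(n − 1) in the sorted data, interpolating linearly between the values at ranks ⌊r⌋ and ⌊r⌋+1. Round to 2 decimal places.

Sorted: 10, 13, 16, 17, 26, 29, 30, 35, 40, 45, 46, 51, 55, 63, 65, 74.
n = 16.
P15: r = 3.25; ranks 3–4 are 16, 17; interpolating gives 16.25.
P70: r = 11.5; ranks 11–12 are 46, 51; interpolating gives 48.5.
Difference: 48.5 − 16.25 = 32.25.

32.25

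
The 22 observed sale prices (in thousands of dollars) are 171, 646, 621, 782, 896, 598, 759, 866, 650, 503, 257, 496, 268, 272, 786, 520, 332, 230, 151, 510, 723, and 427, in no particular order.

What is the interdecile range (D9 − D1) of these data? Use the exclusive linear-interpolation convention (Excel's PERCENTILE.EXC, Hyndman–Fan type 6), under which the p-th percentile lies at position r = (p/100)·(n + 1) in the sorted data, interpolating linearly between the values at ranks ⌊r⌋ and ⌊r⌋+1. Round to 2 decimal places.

Sorted: 151, 171, 230, 257, 268, 272, 332, 427, 496, 503, 510, 520, 598, 621, 646, 650, 723, 759, 782, 786, 866, 896.
n = 22.
P10: r = 2.3; ranks 2–3 are 171, 230; interpolating gives 188.7.
P90: r = 20.7; ranks 20–21 are 786, 866; interpolating gives 842.
Difference: 842 − 188.7 = 653.3.

653.30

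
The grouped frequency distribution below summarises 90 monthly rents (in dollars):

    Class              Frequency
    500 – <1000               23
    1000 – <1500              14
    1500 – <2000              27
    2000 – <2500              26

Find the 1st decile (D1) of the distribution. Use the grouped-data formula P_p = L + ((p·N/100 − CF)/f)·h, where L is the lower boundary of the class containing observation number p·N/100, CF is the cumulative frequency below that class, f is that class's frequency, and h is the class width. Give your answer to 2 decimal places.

N = 90; target position k = 10/100 · 90 = 9.
Cumulative frequencies: 23, 37, 64, 90.
Observation 9 falls in the class 500 – <1000.
L = 500, CF = 0, f = 23, h = 500.
P10 = 500 + ((9 − 0)/23)·500 = 500 + 195.652 = 695.652.

695.65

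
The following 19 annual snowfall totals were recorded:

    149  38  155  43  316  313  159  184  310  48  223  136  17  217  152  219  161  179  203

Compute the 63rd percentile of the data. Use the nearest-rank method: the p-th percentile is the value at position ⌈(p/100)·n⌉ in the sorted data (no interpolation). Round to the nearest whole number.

Sorted: 17, 38, 43, 48, 136, 149, 152, 155, 159, 161, 179, 184, 203, 217, 219, 223, 310, 313, 316.
n = 19.
Position = ⌈63/100 · 19⌉ = ⌈11.97⌉ = 12.
The value at rank 12 is 184.

184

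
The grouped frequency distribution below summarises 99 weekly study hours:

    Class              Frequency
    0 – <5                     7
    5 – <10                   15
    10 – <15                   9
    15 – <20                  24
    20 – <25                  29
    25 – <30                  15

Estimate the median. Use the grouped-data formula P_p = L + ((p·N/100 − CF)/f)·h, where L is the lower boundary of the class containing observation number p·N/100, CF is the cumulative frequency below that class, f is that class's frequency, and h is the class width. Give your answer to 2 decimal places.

18.85

N = 99; target position k = 50/100 · 99 = 49.5.
Cumulative frequencies: 7, 22, 31, 55, 84, 99.
Observation 49.5 falls in the class 15 – <20.
L = 15, CF = 31, f = 24, h = 5.
P50 = 15 + ((49.5 − 31)/24)·5 = 15 + 3.85417 = 18.8542.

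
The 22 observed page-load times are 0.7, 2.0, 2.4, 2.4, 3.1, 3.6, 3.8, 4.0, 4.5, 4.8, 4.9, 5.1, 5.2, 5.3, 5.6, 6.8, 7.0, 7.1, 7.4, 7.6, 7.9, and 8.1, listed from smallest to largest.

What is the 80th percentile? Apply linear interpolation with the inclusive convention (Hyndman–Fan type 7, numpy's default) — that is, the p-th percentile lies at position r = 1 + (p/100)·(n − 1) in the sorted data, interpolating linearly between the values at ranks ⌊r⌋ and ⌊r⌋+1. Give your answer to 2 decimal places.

7.08

n = 22.
r = 1 + (80/100)·(22 − 1) = 1 + 16.8 = 17.8.
Rank 17 is 7.0 and rank 18 is 7.1.
Interpolate: 7.0 + 0.8·(7.1 − 7.0) = 7.0 + 0.8·0.1 = 7.08.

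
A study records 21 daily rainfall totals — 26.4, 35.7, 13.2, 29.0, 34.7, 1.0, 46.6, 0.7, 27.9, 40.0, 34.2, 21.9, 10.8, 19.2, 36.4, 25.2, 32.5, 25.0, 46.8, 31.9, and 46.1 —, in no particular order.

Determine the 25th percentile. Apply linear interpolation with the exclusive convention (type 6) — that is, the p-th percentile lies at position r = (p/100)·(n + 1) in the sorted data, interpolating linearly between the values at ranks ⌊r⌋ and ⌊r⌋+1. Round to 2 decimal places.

20.55

Sorted: 0.7, 1.0, 10.8, 13.2, 19.2, 21.9, 25.0, 25.2, 26.4, 27.9, 29.0, 31.9, 32.5, 34.2, 34.7, 35.7, 36.4, 40.0, 46.1, 46.6, 46.8.
n = 21.
r = (25/100)·(21 + 1) = 5.5.
Rank 5 is 19.2 and rank 6 is 21.9.
Interpolate: 19.2 + 0.5·(21.9 − 19.2) = 19.2 + 0.5·2.7 = 20.55.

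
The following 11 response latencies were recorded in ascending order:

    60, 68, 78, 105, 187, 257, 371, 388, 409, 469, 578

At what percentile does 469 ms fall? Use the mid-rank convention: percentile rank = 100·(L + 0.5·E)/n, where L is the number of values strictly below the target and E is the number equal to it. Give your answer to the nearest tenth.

86.4

Count below 469: L = 9; count equal: E = 1; n = 11.
Percentile rank = 100·(9 + 0.5·1)/11 = 100·9.5/11 = 86.36.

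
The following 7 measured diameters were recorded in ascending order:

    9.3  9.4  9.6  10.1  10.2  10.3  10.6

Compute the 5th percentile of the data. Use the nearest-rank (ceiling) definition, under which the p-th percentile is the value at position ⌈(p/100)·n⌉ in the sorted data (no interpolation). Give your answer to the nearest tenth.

n = 7.
Position = ⌈5/100 · 7⌉ = ⌈0.35⌉ = 1.
The value at rank 1 is 9.3.

9.3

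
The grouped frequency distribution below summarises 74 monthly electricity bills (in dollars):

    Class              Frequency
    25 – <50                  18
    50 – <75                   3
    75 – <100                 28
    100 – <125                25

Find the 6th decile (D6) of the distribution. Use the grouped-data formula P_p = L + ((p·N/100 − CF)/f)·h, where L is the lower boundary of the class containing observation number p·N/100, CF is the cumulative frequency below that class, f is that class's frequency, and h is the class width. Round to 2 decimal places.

95.89

N = 74; target position k = 60/100 · 74 = 44.4.
Cumulative frequencies: 18, 21, 49, 74.
Observation 44.4 falls in the class 75 – <100.
L = 75, CF = 21, f = 28, h = 25.
P60 = 75 + ((44.4 − 21)/28)·25 = 75 + 20.8929 = 95.8929.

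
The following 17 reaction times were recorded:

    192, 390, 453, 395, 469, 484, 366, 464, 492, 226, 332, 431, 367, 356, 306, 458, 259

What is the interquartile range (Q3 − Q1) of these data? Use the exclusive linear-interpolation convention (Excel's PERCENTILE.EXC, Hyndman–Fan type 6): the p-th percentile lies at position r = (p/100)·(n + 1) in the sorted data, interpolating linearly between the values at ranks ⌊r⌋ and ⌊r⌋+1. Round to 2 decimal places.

Sorted: 192, 226, 259, 306, 332, 356, 366, 367, 390, 395, 431, 453, 458, 464, 469, 484, 492.
n = 17.
P25: r = 4.5; ranks 4–5 are 306, 332; interpolating gives 319.
P75: r = 13.5; ranks 13–14 are 458, 464; interpolating gives 461.
Difference: 461 − 319 = 142.

142.00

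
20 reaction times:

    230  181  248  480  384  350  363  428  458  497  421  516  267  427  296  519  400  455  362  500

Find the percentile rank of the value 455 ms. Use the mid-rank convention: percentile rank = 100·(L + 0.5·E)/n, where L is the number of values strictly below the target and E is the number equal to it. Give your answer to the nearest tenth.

67.5

Sorted: 181, 230, 248, 267, 296, 350, 362, 363, 384, 400, 421, 427, 428, 455, 458, 480, 497, 500, 516, 519.
Count below 455: L = 13; count equal: E = 1; n = 20.
Percentile rank = 100·(13 + 0.5·1)/20 = 100·13.5/20 = 67.5.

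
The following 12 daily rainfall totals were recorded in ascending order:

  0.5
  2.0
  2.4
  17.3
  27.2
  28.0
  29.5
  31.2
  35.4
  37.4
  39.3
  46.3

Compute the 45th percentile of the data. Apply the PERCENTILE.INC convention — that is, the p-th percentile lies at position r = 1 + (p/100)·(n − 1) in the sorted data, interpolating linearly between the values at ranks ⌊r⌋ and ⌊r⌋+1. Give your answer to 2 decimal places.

27.96

n = 12.
r = 1 + (45/100)·(12 − 1) = 1 + 4.95 = 5.95.
Rank 5 is 27.2 and rank 6 is 28.0.
Interpolate: 27.2 + 0.95·(28.0 − 27.2) = 27.2 + 0.95·0.8 = 27.96.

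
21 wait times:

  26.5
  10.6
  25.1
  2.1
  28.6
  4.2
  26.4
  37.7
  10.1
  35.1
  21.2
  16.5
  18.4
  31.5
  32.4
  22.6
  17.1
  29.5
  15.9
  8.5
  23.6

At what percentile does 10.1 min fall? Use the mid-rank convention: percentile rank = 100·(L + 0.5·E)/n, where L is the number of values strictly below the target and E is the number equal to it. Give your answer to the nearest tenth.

Sorted: 2.1, 4.2, 8.5, 10.1, 10.6, 15.9, 16.5, 17.1, 18.4, 21.2, 22.6, 23.6, 25.1, 26.4, 26.5, 28.6, 29.5, 31.5, 32.4, 35.1, 37.7.
Count below 10.1: L = 3; count equal: E = 1; n = 21.
Percentile rank = 100·(3 + 0.5·1)/21 = 100·3.5/21 = 16.67.

16.7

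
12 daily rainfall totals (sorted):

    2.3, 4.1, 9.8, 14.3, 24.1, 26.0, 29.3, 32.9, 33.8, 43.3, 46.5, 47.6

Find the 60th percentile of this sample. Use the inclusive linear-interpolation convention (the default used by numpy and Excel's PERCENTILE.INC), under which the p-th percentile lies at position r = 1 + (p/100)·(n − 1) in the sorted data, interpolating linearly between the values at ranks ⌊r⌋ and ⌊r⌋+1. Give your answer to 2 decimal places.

n = 12.
r = 1 + (60/100)·(12 − 1) = 1 + 6.6 = 7.6.
Rank 7 is 29.3 and rank 8 is 32.9.
Interpolate: 29.3 + 0.6·(32.9 − 29.3) = 29.3 + 0.6·3.6 = 31.46.

31.46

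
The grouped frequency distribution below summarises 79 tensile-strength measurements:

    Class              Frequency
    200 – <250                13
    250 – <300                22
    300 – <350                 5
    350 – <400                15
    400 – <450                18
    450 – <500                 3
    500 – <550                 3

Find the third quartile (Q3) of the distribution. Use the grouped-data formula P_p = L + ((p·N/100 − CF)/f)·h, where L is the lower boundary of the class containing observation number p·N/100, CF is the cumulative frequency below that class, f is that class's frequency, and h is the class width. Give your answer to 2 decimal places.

411.81

N = 79; target position k = 75/100 · 79 = 59.25.
Cumulative frequencies: 13, 35, 40, 55, 73, 76, 79.
Observation 59.25 falls in the class 400 – <450.
L = 400, CF = 55, f = 18, h = 50.
P75 = 400 + ((59.25 − 55)/18)·50 = 400 + 11.8056 = 411.806.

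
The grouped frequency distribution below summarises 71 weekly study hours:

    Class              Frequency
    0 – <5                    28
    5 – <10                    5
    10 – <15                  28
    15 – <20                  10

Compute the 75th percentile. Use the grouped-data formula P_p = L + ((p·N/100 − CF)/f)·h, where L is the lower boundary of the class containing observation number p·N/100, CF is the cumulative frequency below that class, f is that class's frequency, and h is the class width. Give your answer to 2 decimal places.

13.62

N = 71; target position k = 75/100 · 71 = 53.25.
Cumulative frequencies: 28, 33, 61, 71.
Observation 53.25 falls in the class 10 – <15.
L = 10, CF = 33, f = 28, h = 5.
P75 = 10 + ((53.25 − 33)/28)·5 = 10 + 3.61607 = 13.6161.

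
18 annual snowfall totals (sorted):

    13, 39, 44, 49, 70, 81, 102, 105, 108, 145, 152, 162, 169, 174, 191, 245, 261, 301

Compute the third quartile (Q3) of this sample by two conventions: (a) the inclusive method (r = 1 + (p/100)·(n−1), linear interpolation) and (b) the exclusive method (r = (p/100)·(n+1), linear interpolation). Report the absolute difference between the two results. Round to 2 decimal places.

5.50

n = 18.
(a) r = 13.75; between ranks 13 (169) and 14 (174): 172.75.
(b) r = 14.25; between ranks 14 (174) and 15 (191): 178.25.
|172.75 − 178.25| = 5.5.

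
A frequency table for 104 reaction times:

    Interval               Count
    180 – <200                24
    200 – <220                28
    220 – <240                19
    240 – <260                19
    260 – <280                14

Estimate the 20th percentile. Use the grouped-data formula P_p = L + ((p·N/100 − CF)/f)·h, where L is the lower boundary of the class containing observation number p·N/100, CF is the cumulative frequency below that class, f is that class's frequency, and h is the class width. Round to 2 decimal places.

197.33

N = 104; target position k = 20/100 · 104 = 20.8.
Cumulative frequencies: 24, 52, 71, 90, 104.
Observation 20.8 falls in the class 180 – <200.
L = 180, CF = 0, f = 24, h = 20.
P20 = 180 + ((20.8 − 0)/24)·20 = 180 + 17.3333 = 197.333.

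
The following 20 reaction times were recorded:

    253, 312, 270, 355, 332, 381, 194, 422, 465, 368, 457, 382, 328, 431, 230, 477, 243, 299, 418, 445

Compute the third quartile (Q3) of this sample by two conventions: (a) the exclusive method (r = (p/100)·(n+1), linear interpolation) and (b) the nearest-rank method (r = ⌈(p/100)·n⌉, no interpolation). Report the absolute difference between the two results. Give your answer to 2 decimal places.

6.75

Sorted: 194, 230, 243, 253, 270, 299, 312, 328, 332, 355, 368, 381, 382, 418, 422, 431, 445, 457, 465, 477.
n = 20.
(a) r = 15.75; between ranks 15 (422) and 16 (431): 428.75.
(b) the nearest-rank method: rank 15 → 422.
|428.75 − 422| = 6.75.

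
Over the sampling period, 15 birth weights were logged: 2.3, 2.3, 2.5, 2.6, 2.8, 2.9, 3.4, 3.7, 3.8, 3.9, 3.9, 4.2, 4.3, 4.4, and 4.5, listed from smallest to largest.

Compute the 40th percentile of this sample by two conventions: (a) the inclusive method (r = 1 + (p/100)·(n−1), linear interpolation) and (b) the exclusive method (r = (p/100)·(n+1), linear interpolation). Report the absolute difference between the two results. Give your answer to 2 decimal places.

n = 15.
(a) r = 6.6; between ranks 6 (2.9) and 7 (3.4): 3.2.
(b) r = 6.4; between ranks 6 (2.9) and 7 (3.4): 3.1.
|3.2 − 3.1| = 0.1.

0.10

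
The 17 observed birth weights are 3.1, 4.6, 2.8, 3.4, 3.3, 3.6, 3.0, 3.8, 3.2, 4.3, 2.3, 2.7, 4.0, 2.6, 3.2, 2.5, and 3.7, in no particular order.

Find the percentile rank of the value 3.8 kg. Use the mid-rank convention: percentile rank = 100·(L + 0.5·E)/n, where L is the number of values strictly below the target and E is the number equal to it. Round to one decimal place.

Sorted: 2.3, 2.5, 2.6, 2.7, 2.8, 3.0, 3.1, 3.2, 3.2, 3.3, 3.4, 3.6, 3.7, 3.8, 4.0, 4.3, 4.6.
Count below 3.8: L = 13; count equal: E = 1; n = 17.
Percentile rank = 100·(13 + 0.5·1)/17 = 100·13.5/17 = 79.41.

79.4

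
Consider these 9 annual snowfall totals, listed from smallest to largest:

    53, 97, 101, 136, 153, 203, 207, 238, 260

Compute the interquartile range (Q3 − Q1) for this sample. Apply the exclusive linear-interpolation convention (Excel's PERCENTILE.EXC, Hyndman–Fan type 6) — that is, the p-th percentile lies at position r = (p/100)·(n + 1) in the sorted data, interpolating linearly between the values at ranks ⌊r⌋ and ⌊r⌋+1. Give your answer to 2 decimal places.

123.50

n = 9.
P25: r = 2.5; ranks 2–3 are 97, 101; interpolating gives 99.
P75: r = 7.5; ranks 7–8 are 207, 238; interpolating gives 222.5.
Difference: 222.5 − 99 = 123.5.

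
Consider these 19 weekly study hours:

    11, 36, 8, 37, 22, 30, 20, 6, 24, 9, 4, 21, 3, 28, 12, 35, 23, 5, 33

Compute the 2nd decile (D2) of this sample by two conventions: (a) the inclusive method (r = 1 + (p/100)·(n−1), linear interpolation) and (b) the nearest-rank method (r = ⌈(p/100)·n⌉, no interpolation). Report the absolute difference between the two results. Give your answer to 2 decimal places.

1.20

Sorted: 3, 4, 5, 6, 8, 9, 11, 12, 20, 21, 22, 23, 24, 28, 30, 33, 35, 36, 37.
n = 19.
(a) r = 4.6; between ranks 4 (6) and 5 (8): 7.2.
(b) the nearest-rank method: rank 4 → 6.
|7.2 − 6| = 1.2.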